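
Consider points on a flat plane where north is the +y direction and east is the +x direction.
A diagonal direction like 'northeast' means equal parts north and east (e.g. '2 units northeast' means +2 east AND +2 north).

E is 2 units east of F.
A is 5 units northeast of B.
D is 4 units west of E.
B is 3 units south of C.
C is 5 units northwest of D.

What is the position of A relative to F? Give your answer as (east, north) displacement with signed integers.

Place F at the origin (east=0, north=0).
  E is 2 units east of F: delta (east=+2, north=+0); E at (east=2, north=0).
  D is 4 units west of E: delta (east=-4, north=+0); D at (east=-2, north=0).
  C is 5 units northwest of D: delta (east=-5, north=+5); C at (east=-7, north=5).
  B is 3 units south of C: delta (east=+0, north=-3); B at (east=-7, north=2).
  A is 5 units northeast of B: delta (east=+5, north=+5); A at (east=-2, north=7).
Therefore A relative to F: (east=-2, north=7).

Answer: A is at (east=-2, north=7) relative to F.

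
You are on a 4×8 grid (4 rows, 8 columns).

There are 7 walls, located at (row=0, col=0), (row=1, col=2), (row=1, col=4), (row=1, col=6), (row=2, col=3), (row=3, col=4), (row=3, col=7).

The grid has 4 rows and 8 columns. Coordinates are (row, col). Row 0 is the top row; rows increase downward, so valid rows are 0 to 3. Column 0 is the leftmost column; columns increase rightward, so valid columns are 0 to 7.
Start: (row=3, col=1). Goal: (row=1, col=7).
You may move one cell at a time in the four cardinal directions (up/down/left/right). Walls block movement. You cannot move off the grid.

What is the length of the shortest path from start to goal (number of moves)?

BFS from (row=3, col=1) until reaching (row=1, col=7):
  Distance 0: (row=3, col=1)
  Distance 1: (row=2, col=1), (row=3, col=0), (row=3, col=2)
  Distance 2: (row=1, col=1), (row=2, col=0), (row=2, col=2), (row=3, col=3)
  Distance 3: (row=0, col=1), (row=1, col=0)
  Distance 4: (row=0, col=2)
  Distance 5: (row=0, col=3)
  Distance 6: (row=0, col=4), (row=1, col=3)
  Distance 7: (row=0, col=5)
  Distance 8: (row=0, col=6), (row=1, col=5)
  Distance 9: (row=0, col=7), (row=2, col=5)
  Distance 10: (row=1, col=7), (row=2, col=4), (row=2, col=6), (row=3, col=5)  <- goal reached here
One shortest path (10 moves): (row=3, col=1) -> (row=2, col=1) -> (row=1, col=1) -> (row=0, col=1) -> (row=0, col=2) -> (row=0, col=3) -> (row=0, col=4) -> (row=0, col=5) -> (row=0, col=6) -> (row=0, col=7) -> (row=1, col=7)

Answer: Shortest path length: 10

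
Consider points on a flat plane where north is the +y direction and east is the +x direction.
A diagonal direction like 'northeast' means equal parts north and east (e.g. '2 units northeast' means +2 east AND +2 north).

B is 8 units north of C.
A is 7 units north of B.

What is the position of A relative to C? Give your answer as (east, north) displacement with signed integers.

Place C at the origin (east=0, north=0).
  B is 8 units north of C: delta (east=+0, north=+8); B at (east=0, north=8).
  A is 7 units north of B: delta (east=+0, north=+7); A at (east=0, north=15).
Therefore A relative to C: (east=0, north=15).

Answer: A is at (east=0, north=15) relative to C.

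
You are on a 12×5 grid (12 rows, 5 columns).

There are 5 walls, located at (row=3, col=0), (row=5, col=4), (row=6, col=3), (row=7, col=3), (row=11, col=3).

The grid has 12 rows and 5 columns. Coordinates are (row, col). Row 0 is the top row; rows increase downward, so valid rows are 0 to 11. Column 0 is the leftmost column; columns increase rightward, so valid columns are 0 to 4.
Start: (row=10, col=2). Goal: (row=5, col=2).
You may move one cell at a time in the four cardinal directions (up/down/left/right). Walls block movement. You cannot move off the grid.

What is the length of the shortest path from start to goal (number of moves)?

Answer: Shortest path length: 5

Derivation:
BFS from (row=10, col=2) until reaching (row=5, col=2):
  Distance 0: (row=10, col=2)
  Distance 1: (row=9, col=2), (row=10, col=1), (row=10, col=3), (row=11, col=2)
  Distance 2: (row=8, col=2), (row=9, col=1), (row=9, col=3), (row=10, col=0), (row=10, col=4), (row=11, col=1)
  Distance 3: (row=7, col=2), (row=8, col=1), (row=8, col=3), (row=9, col=0), (row=9, col=4), (row=11, col=0), (row=11, col=4)
  Distance 4: (row=6, col=2), (row=7, col=1), (row=8, col=0), (row=8, col=4)
  Distance 5: (row=5, col=2), (row=6, col=1), (row=7, col=0), (row=7, col=4)  <- goal reached here
One shortest path (5 moves): (row=10, col=2) -> (row=9, col=2) -> (row=8, col=2) -> (row=7, col=2) -> (row=6, col=2) -> (row=5, col=2)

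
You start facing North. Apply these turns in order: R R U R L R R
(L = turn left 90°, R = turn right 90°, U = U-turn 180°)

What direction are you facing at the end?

Start: North
  R (right (90° clockwise)) -> East
  R (right (90° clockwise)) -> South
  U (U-turn (180°)) -> North
  R (right (90° clockwise)) -> East
  L (left (90° counter-clockwise)) -> North
  R (right (90° clockwise)) -> East
  R (right (90° clockwise)) -> South
Final: South

Answer: Final heading: South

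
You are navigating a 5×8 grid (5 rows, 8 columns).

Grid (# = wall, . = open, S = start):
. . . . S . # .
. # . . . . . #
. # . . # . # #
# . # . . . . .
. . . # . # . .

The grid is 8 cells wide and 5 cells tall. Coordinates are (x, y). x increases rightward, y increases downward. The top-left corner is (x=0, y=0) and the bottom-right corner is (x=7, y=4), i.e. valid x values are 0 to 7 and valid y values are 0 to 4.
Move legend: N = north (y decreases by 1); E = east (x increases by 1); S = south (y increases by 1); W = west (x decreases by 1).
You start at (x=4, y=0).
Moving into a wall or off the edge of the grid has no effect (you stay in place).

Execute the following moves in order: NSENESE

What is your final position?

Answer: Final position: (x=6, y=1)

Derivation:
Start: (x=4, y=0)
  N (north): blocked, stay at (x=4, y=0)
  S (south): (x=4, y=0) -> (x=4, y=1)
  E (east): (x=4, y=1) -> (x=5, y=1)
  N (north): (x=5, y=1) -> (x=5, y=0)
  E (east): blocked, stay at (x=5, y=0)
  S (south): (x=5, y=0) -> (x=5, y=1)
  E (east): (x=5, y=1) -> (x=6, y=1)
Final: (x=6, y=1)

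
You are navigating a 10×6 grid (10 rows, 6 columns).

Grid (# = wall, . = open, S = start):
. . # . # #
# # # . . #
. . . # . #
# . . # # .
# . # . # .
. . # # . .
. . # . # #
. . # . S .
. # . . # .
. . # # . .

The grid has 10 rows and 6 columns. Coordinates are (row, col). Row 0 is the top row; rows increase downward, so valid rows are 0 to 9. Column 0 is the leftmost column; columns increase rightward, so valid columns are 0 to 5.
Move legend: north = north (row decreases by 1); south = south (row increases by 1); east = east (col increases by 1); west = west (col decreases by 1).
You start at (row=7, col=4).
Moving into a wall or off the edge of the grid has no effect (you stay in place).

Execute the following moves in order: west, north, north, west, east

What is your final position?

Start: (row=7, col=4)
  west (west): (row=7, col=4) -> (row=7, col=3)
  north (north): (row=7, col=3) -> (row=6, col=3)
  north (north): blocked, stay at (row=6, col=3)
  west (west): blocked, stay at (row=6, col=3)
  east (east): blocked, stay at (row=6, col=3)
Final: (row=6, col=3)

Answer: Final position: (row=6, col=3)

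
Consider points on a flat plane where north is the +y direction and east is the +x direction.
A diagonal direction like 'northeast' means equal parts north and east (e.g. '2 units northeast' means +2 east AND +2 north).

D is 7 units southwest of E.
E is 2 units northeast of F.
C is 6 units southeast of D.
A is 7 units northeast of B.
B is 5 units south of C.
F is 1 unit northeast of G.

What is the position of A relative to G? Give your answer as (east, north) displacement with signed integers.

Answer: A is at (east=9, north=-8) relative to G.

Derivation:
Place G at the origin (east=0, north=0).
  F is 1 unit northeast of G: delta (east=+1, north=+1); F at (east=1, north=1).
  E is 2 units northeast of F: delta (east=+2, north=+2); E at (east=3, north=3).
  D is 7 units southwest of E: delta (east=-7, north=-7); D at (east=-4, north=-4).
  C is 6 units southeast of D: delta (east=+6, north=-6); C at (east=2, north=-10).
  B is 5 units south of C: delta (east=+0, north=-5); B at (east=2, north=-15).
  A is 7 units northeast of B: delta (east=+7, north=+7); A at (east=9, north=-8).
Therefore A relative to G: (east=9, north=-8).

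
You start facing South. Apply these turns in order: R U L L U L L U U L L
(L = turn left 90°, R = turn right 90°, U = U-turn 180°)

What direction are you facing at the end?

Start: South
  R (right (90° clockwise)) -> West
  U (U-turn (180°)) -> East
  L (left (90° counter-clockwise)) -> North
  L (left (90° counter-clockwise)) -> West
  U (U-turn (180°)) -> East
  L (left (90° counter-clockwise)) -> North
  L (left (90° counter-clockwise)) -> West
  U (U-turn (180°)) -> East
  U (U-turn (180°)) -> West
  L (left (90° counter-clockwise)) -> South
  L (left (90° counter-clockwise)) -> East
Final: East

Answer: Final heading: East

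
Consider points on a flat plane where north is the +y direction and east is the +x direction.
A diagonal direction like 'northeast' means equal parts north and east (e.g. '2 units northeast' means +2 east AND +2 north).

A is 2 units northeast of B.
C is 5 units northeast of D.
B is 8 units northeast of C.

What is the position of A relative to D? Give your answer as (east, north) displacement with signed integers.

Answer: A is at (east=15, north=15) relative to D.

Derivation:
Place D at the origin (east=0, north=0).
  C is 5 units northeast of D: delta (east=+5, north=+5); C at (east=5, north=5).
  B is 8 units northeast of C: delta (east=+8, north=+8); B at (east=13, north=13).
  A is 2 units northeast of B: delta (east=+2, north=+2); A at (east=15, north=15).
Therefore A relative to D: (east=15, north=15).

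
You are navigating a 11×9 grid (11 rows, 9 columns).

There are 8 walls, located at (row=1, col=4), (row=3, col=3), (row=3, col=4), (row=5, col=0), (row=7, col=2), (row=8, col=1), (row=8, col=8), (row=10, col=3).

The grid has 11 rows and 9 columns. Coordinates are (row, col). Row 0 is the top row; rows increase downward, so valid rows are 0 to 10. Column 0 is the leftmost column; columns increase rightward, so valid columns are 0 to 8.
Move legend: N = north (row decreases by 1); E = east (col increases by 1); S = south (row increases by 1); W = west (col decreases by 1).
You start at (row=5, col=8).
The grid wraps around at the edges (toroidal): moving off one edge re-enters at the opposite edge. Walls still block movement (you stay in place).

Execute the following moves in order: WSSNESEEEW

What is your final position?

Start: (row=5, col=8)
  W (west): (row=5, col=8) -> (row=5, col=7)
  S (south): (row=5, col=7) -> (row=6, col=7)
  S (south): (row=6, col=7) -> (row=7, col=7)
  N (north): (row=7, col=7) -> (row=6, col=7)
  E (east): (row=6, col=7) -> (row=6, col=8)
  S (south): (row=6, col=8) -> (row=7, col=8)
  E (east): (row=7, col=8) -> (row=7, col=0)
  E (east): (row=7, col=0) -> (row=7, col=1)
  E (east): blocked, stay at (row=7, col=1)
  W (west): (row=7, col=1) -> (row=7, col=0)
Final: (row=7, col=0)

Answer: Final position: (row=7, col=0)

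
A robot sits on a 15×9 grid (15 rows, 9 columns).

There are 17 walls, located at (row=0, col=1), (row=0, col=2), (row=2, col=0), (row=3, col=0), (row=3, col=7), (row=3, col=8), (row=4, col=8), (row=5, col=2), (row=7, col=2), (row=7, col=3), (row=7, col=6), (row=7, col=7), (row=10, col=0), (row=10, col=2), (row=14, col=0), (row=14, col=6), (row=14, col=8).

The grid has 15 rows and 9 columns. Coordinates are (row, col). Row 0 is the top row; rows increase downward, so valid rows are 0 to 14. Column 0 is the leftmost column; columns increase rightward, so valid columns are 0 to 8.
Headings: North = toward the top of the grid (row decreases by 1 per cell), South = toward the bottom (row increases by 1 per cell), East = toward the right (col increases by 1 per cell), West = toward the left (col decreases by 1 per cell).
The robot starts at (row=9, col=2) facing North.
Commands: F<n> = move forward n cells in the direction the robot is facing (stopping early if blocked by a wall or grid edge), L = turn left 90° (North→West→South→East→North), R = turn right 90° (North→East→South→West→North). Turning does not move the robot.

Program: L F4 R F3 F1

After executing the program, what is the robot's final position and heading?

Answer: Final position: (row=5, col=0), facing North

Derivation:
Start: (row=9, col=2), facing North
  L: turn left, now facing West
  F4: move forward 2/4 (blocked), now at (row=9, col=0)
  R: turn right, now facing North
  F3: move forward 3, now at (row=6, col=0)
  F1: move forward 1, now at (row=5, col=0)
Final: (row=5, col=0), facing North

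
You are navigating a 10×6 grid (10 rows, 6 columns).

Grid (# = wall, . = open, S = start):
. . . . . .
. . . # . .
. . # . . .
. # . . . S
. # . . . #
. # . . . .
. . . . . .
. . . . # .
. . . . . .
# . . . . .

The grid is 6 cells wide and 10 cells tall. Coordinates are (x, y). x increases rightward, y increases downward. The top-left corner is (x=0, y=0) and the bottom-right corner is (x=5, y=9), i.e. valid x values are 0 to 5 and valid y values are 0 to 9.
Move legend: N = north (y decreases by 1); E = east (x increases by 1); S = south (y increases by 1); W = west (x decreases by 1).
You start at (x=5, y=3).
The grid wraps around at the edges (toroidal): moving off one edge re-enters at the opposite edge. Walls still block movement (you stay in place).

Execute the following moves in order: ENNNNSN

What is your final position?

Answer: Final position: (x=0, y=0)

Derivation:
Start: (x=5, y=3)
  E (east): (x=5, y=3) -> (x=0, y=3)
  N (north): (x=0, y=3) -> (x=0, y=2)
  N (north): (x=0, y=2) -> (x=0, y=1)
  N (north): (x=0, y=1) -> (x=0, y=0)
  N (north): blocked, stay at (x=0, y=0)
  S (south): (x=0, y=0) -> (x=0, y=1)
  N (north): (x=0, y=1) -> (x=0, y=0)
Final: (x=0, y=0)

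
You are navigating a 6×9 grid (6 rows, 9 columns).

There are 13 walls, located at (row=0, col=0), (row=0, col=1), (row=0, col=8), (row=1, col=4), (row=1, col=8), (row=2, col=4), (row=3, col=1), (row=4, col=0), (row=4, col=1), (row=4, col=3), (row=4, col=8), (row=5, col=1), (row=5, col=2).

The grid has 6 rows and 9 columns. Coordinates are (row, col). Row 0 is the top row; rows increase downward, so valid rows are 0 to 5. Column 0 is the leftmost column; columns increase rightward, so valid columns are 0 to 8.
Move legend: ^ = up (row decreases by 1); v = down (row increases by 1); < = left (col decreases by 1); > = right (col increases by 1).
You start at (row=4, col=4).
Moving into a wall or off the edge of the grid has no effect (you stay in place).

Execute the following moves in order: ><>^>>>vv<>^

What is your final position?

Answer: Final position: (row=2, col=8)

Derivation:
Start: (row=4, col=4)
  > (right): (row=4, col=4) -> (row=4, col=5)
  < (left): (row=4, col=5) -> (row=4, col=4)
  > (right): (row=4, col=4) -> (row=4, col=5)
  ^ (up): (row=4, col=5) -> (row=3, col=5)
  > (right): (row=3, col=5) -> (row=3, col=6)
  > (right): (row=3, col=6) -> (row=3, col=7)
  > (right): (row=3, col=7) -> (row=3, col=8)
  v (down): blocked, stay at (row=3, col=8)
  v (down): blocked, stay at (row=3, col=8)
  < (left): (row=3, col=8) -> (row=3, col=7)
  > (right): (row=3, col=7) -> (row=3, col=8)
  ^ (up): (row=3, col=8) -> (row=2, col=8)
Final: (row=2, col=8)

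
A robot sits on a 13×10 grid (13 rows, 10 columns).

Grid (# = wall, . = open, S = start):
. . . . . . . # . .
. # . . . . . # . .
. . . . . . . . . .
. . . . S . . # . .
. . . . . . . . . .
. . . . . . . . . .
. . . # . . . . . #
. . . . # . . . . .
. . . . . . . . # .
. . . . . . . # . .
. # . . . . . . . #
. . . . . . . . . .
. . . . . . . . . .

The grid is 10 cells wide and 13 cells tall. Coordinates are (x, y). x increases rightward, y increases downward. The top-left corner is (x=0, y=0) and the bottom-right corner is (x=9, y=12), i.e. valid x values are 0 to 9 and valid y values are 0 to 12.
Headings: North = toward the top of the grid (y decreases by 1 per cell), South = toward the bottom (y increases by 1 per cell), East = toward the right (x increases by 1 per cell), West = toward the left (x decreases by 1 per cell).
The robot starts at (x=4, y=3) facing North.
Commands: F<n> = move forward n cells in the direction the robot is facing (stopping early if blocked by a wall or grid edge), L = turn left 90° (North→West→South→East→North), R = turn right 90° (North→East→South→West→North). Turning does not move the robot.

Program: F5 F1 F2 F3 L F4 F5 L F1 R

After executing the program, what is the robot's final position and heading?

Start: (x=4, y=3), facing North
  F5: move forward 3/5 (blocked), now at (x=4, y=0)
  F1: move forward 0/1 (blocked), now at (x=4, y=0)
  F2: move forward 0/2 (blocked), now at (x=4, y=0)
  F3: move forward 0/3 (blocked), now at (x=4, y=0)
  L: turn left, now facing West
  F4: move forward 4, now at (x=0, y=0)
  F5: move forward 0/5 (blocked), now at (x=0, y=0)
  L: turn left, now facing South
  F1: move forward 1, now at (x=0, y=1)
  R: turn right, now facing West
Final: (x=0, y=1), facing West

Answer: Final position: (x=0, y=1), facing West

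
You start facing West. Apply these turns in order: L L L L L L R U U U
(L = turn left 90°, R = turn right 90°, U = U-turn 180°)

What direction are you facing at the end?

Start: West
  L (left (90° counter-clockwise)) -> South
  L (left (90° counter-clockwise)) -> East
  L (left (90° counter-clockwise)) -> North
  L (left (90° counter-clockwise)) -> West
  L (left (90° counter-clockwise)) -> South
  L (left (90° counter-clockwise)) -> East
  R (right (90° clockwise)) -> South
  U (U-turn (180°)) -> North
  U (U-turn (180°)) -> South
  U (U-turn (180°)) -> North
Final: North

Answer: Final heading: North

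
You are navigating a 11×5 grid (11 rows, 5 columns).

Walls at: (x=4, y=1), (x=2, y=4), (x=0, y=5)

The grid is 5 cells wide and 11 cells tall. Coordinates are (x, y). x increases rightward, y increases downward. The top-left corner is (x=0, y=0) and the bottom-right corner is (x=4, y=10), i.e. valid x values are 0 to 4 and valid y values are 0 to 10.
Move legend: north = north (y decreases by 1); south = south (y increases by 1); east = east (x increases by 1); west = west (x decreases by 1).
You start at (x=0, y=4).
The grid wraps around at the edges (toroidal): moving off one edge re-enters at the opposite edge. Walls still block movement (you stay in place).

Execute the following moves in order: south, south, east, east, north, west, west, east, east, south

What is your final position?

Start: (x=0, y=4)
  south (south): blocked, stay at (x=0, y=4)
  south (south): blocked, stay at (x=0, y=4)
  east (east): (x=0, y=4) -> (x=1, y=4)
  east (east): blocked, stay at (x=1, y=4)
  north (north): (x=1, y=4) -> (x=1, y=3)
  west (west): (x=1, y=3) -> (x=0, y=3)
  west (west): (x=0, y=3) -> (x=4, y=3)
  east (east): (x=4, y=3) -> (x=0, y=3)
  east (east): (x=0, y=3) -> (x=1, y=3)
  south (south): (x=1, y=3) -> (x=1, y=4)
Final: (x=1, y=4)

Answer: Final position: (x=1, y=4)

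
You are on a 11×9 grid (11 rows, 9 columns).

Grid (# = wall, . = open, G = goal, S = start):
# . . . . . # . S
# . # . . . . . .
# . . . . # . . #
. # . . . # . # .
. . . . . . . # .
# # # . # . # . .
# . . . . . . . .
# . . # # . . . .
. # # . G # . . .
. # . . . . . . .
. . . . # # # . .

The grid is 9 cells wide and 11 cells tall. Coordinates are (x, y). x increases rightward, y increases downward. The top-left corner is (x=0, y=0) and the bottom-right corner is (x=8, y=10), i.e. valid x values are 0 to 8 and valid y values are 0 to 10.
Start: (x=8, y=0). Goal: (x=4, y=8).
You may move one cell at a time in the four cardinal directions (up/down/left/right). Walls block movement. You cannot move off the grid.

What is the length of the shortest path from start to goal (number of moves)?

BFS from (x=8, y=0) until reaching (x=4, y=8):
  Distance 0: (x=8, y=0)
  Distance 1: (x=7, y=0), (x=8, y=1)
  Distance 2: (x=7, y=1)
  Distance 3: (x=6, y=1), (x=7, y=2)
  Distance 4: (x=5, y=1), (x=6, y=2)
  Distance 5: (x=5, y=0), (x=4, y=1), (x=6, y=3)
  Distance 6: (x=4, y=0), (x=3, y=1), (x=4, y=2), (x=6, y=4)
  Distance 7: (x=3, y=0), (x=3, y=2), (x=4, y=3), (x=5, y=4)
  Distance 8: (x=2, y=0), (x=2, y=2), (x=3, y=3), (x=4, y=4), (x=5, y=5)
  Distance 9: (x=1, y=0), (x=1, y=2), (x=2, y=3), (x=3, y=4), (x=5, y=6)
  Distance 10: (x=1, y=1), (x=2, y=4), (x=3, y=5), (x=4, y=6), (x=6, y=6), (x=5, y=7)
  Distance 11: (x=1, y=4), (x=3, y=6), (x=7, y=6), (x=6, y=7)
  Distance 12: (x=0, y=4), (x=7, y=5), (x=2, y=6), (x=8, y=6), (x=7, y=7), (x=6, y=8)
  Distance 13: (x=0, y=3), (x=8, y=5), (x=1, y=6), (x=2, y=7), (x=8, y=7), (x=7, y=8), (x=6, y=9)
  Distance 14: (x=8, y=4), (x=1, y=7), (x=8, y=8), (x=5, y=9), (x=7, y=9)
  Distance 15: (x=8, y=3), (x=4, y=9), (x=8, y=9), (x=7, y=10)
  Distance 16: (x=4, y=8), (x=3, y=9), (x=8, y=10)  <- goal reached here
One shortest path (16 moves): (x=8, y=0) -> (x=7, y=0) -> (x=7, y=1) -> (x=6, y=1) -> (x=6, y=2) -> (x=6, y=3) -> (x=6, y=4) -> (x=5, y=4) -> (x=5, y=5) -> (x=5, y=6) -> (x=6, y=6) -> (x=6, y=7) -> (x=6, y=8) -> (x=6, y=9) -> (x=5, y=9) -> (x=4, y=9) -> (x=4, y=8)

Answer: Shortest path length: 16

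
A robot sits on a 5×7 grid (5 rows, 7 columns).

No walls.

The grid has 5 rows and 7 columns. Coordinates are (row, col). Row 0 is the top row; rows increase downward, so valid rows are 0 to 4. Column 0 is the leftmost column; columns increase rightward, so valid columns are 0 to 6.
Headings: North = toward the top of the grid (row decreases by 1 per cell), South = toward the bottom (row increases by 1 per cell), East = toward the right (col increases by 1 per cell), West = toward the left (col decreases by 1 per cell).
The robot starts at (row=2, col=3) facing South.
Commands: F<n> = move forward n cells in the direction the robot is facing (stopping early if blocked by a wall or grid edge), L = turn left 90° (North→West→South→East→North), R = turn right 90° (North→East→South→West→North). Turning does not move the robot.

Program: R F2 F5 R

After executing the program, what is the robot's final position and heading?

Answer: Final position: (row=2, col=0), facing North

Derivation:
Start: (row=2, col=3), facing South
  R: turn right, now facing West
  F2: move forward 2, now at (row=2, col=1)
  F5: move forward 1/5 (blocked), now at (row=2, col=0)
  R: turn right, now facing North
Final: (row=2, col=0), facing North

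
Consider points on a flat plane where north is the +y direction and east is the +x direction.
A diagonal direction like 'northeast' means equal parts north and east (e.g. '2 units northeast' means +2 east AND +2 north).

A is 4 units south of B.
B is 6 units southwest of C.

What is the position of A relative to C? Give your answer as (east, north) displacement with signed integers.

Place C at the origin (east=0, north=0).
  B is 6 units southwest of C: delta (east=-6, north=-6); B at (east=-6, north=-6).
  A is 4 units south of B: delta (east=+0, north=-4); A at (east=-6, north=-10).
Therefore A relative to C: (east=-6, north=-10).

Answer: A is at (east=-6, north=-10) relative to C.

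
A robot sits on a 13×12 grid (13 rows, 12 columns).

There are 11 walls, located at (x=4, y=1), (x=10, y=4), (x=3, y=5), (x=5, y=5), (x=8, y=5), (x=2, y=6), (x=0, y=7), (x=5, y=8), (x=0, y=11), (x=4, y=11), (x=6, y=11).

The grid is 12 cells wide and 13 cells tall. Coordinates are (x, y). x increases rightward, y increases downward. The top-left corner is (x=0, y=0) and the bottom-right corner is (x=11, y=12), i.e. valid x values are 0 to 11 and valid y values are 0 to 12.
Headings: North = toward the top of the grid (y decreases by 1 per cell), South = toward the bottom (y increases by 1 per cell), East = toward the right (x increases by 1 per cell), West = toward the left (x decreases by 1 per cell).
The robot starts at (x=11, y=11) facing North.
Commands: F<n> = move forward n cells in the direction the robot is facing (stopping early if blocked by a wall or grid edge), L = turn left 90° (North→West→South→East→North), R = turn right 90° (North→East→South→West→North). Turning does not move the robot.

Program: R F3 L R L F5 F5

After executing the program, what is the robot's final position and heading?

Answer: Final position: (x=11, y=1), facing North

Derivation:
Start: (x=11, y=11), facing North
  R: turn right, now facing East
  F3: move forward 0/3 (blocked), now at (x=11, y=11)
  L: turn left, now facing North
  R: turn right, now facing East
  L: turn left, now facing North
  F5: move forward 5, now at (x=11, y=6)
  F5: move forward 5, now at (x=11, y=1)
Final: (x=11, y=1), facing North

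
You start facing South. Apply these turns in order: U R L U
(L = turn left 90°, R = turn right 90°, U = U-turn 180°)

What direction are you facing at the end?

Answer: Final heading: South

Derivation:
Start: South
  U (U-turn (180°)) -> North
  R (right (90° clockwise)) -> East
  L (left (90° counter-clockwise)) -> North
  U (U-turn (180°)) -> South
Final: South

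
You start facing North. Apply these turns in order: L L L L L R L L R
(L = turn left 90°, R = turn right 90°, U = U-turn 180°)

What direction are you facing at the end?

Start: North
  L (left (90° counter-clockwise)) -> West
  L (left (90° counter-clockwise)) -> South
  L (left (90° counter-clockwise)) -> East
  L (left (90° counter-clockwise)) -> North
  L (left (90° counter-clockwise)) -> West
  R (right (90° clockwise)) -> North
  L (left (90° counter-clockwise)) -> West
  L (left (90° counter-clockwise)) -> South
  R (right (90° clockwise)) -> West
Final: West

Answer: Final heading: West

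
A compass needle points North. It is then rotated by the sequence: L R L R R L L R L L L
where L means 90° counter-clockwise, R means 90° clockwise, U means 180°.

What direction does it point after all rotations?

Answer: Final heading: East

Derivation:
Start: North
  L (left (90° counter-clockwise)) -> West
  R (right (90° clockwise)) -> North
  L (left (90° counter-clockwise)) -> West
  R (right (90° clockwise)) -> North
  R (right (90° clockwise)) -> East
  L (left (90° counter-clockwise)) -> North
  L (left (90° counter-clockwise)) -> West
  R (right (90° clockwise)) -> North
  L (left (90° counter-clockwise)) -> West
  L (left (90° counter-clockwise)) -> South
  L (left (90° counter-clockwise)) -> East
Final: East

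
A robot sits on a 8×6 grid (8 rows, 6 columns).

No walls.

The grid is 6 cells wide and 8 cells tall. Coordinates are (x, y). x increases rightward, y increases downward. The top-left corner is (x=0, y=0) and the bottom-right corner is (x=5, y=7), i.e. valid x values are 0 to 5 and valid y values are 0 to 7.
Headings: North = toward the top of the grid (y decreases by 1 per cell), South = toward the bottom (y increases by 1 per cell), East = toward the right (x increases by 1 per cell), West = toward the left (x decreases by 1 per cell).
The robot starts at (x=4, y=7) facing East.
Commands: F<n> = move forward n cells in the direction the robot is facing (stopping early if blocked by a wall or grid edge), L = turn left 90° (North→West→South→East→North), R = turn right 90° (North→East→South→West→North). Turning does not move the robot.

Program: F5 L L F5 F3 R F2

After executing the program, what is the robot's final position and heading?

Start: (x=4, y=7), facing East
  F5: move forward 1/5 (blocked), now at (x=5, y=7)
  L: turn left, now facing North
  L: turn left, now facing West
  F5: move forward 5, now at (x=0, y=7)
  F3: move forward 0/3 (blocked), now at (x=0, y=7)
  R: turn right, now facing North
  F2: move forward 2, now at (x=0, y=5)
Final: (x=0, y=5), facing North

Answer: Final position: (x=0, y=5), facing North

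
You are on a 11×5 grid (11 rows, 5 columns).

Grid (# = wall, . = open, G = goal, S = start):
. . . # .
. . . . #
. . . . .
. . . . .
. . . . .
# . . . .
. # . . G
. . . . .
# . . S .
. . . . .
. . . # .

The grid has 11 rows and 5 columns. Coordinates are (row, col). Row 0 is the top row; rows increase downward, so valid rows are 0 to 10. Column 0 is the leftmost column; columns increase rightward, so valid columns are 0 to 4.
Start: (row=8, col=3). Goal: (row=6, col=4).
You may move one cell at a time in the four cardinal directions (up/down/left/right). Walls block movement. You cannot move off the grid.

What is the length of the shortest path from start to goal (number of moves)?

Answer: Shortest path length: 3

Derivation:
BFS from (row=8, col=3) until reaching (row=6, col=4):
  Distance 0: (row=8, col=3)
  Distance 1: (row=7, col=3), (row=8, col=2), (row=8, col=4), (row=9, col=3)
  Distance 2: (row=6, col=3), (row=7, col=2), (row=7, col=4), (row=8, col=1), (row=9, col=2), (row=9, col=4)
  Distance 3: (row=5, col=3), (row=6, col=2), (row=6, col=4), (row=7, col=1), (row=9, col=1), (row=10, col=2), (row=10, col=4)  <- goal reached here
One shortest path (3 moves): (row=8, col=3) -> (row=8, col=4) -> (row=7, col=4) -> (row=6, col=4)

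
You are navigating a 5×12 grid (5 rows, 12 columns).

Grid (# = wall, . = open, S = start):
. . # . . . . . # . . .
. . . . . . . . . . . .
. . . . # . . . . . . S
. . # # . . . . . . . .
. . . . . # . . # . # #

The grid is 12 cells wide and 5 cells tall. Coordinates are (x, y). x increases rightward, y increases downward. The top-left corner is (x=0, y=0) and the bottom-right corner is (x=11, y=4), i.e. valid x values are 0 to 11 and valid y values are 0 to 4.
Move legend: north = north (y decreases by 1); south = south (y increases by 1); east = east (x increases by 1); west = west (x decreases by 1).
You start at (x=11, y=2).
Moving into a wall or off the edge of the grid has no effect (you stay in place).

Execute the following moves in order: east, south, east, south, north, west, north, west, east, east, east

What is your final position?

Start: (x=11, y=2)
  east (east): blocked, stay at (x=11, y=2)
  south (south): (x=11, y=2) -> (x=11, y=3)
  east (east): blocked, stay at (x=11, y=3)
  south (south): blocked, stay at (x=11, y=3)
  north (north): (x=11, y=3) -> (x=11, y=2)
  west (west): (x=11, y=2) -> (x=10, y=2)
  north (north): (x=10, y=2) -> (x=10, y=1)
  west (west): (x=10, y=1) -> (x=9, y=1)
  east (east): (x=9, y=1) -> (x=10, y=1)
  east (east): (x=10, y=1) -> (x=11, y=1)
  east (east): blocked, stay at (x=11, y=1)
Final: (x=11, y=1)

Answer: Final position: (x=11, y=1)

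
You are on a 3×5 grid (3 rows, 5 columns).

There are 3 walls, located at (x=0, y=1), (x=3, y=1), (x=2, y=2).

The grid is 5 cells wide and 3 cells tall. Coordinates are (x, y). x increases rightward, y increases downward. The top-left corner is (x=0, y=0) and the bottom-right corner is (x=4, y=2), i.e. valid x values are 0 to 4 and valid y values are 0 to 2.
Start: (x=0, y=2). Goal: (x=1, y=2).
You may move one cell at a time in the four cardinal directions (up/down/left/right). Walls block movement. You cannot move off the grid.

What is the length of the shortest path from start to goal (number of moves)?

BFS from (x=0, y=2) until reaching (x=1, y=2):
  Distance 0: (x=0, y=2)
  Distance 1: (x=1, y=2)  <- goal reached here
One shortest path (1 moves): (x=0, y=2) -> (x=1, y=2)

Answer: Shortest path length: 1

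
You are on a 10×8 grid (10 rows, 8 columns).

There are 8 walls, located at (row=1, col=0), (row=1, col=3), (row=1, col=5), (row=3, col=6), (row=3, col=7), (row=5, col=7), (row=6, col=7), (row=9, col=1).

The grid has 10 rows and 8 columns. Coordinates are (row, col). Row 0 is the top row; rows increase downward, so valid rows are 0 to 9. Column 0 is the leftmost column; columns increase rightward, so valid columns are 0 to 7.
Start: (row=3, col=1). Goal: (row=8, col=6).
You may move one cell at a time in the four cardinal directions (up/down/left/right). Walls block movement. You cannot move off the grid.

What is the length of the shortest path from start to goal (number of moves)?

BFS from (row=3, col=1) until reaching (row=8, col=6):
  Distance 0: (row=3, col=1)
  Distance 1: (row=2, col=1), (row=3, col=0), (row=3, col=2), (row=4, col=1)
  Distance 2: (row=1, col=1), (row=2, col=0), (row=2, col=2), (row=3, col=3), (row=4, col=0), (row=4, col=2), (row=5, col=1)
  Distance 3: (row=0, col=1), (row=1, col=2), (row=2, col=3), (row=3, col=4), (row=4, col=3), (row=5, col=0), (row=5, col=2), (row=6, col=1)
  Distance 4: (row=0, col=0), (row=0, col=2), (row=2, col=4), (row=3, col=5), (row=4, col=4), (row=5, col=3), (row=6, col=0), (row=6, col=2), (row=7, col=1)
  Distance 5: (row=0, col=3), (row=1, col=4), (row=2, col=5), (row=4, col=5), (row=5, col=4), (row=6, col=3), (row=7, col=0), (row=7, col=2), (row=8, col=1)
  Distance 6: (row=0, col=4), (row=2, col=6), (row=4, col=6), (row=5, col=5), (row=6, col=4), (row=7, col=3), (row=8, col=0), (row=8, col=2)
  Distance 7: (row=0, col=5), (row=1, col=6), (row=2, col=7), (row=4, col=7), (row=5, col=6), (row=6, col=5), (row=7, col=4), (row=8, col=3), (row=9, col=0), (row=9, col=2)
  Distance 8: (row=0, col=6), (row=1, col=7), (row=6, col=6), (row=7, col=5), (row=8, col=4), (row=9, col=3)
  Distance 9: (row=0, col=7), (row=7, col=6), (row=8, col=5), (row=9, col=4)
  Distance 10: (row=7, col=7), (row=8, col=6), (row=9, col=5)  <- goal reached here
One shortest path (10 moves): (row=3, col=1) -> (row=3, col=2) -> (row=3, col=3) -> (row=3, col=4) -> (row=3, col=5) -> (row=4, col=5) -> (row=4, col=6) -> (row=5, col=6) -> (row=6, col=6) -> (row=7, col=6) -> (row=8, col=6)

Answer: Shortest path length: 10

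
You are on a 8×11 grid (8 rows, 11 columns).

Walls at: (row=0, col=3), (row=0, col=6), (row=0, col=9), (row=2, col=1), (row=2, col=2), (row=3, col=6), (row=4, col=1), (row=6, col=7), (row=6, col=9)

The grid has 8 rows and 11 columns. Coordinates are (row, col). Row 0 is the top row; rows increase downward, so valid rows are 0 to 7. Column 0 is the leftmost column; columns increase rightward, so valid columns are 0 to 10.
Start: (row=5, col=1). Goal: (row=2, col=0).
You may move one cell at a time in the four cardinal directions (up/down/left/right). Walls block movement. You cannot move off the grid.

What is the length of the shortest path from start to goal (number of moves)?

BFS from (row=5, col=1) until reaching (row=2, col=0):
  Distance 0: (row=5, col=1)
  Distance 1: (row=5, col=0), (row=5, col=2), (row=6, col=1)
  Distance 2: (row=4, col=0), (row=4, col=2), (row=5, col=3), (row=6, col=0), (row=6, col=2), (row=7, col=1)
  Distance 3: (row=3, col=0), (row=3, col=2), (row=4, col=3), (row=5, col=4), (row=6, col=3), (row=7, col=0), (row=7, col=2)
  Distance 4: (row=2, col=0), (row=3, col=1), (row=3, col=3), (row=4, col=4), (row=5, col=5), (row=6, col=4), (row=7, col=3)  <- goal reached here
One shortest path (4 moves): (row=5, col=1) -> (row=5, col=0) -> (row=4, col=0) -> (row=3, col=0) -> (row=2, col=0)

Answer: Shortest path length: 4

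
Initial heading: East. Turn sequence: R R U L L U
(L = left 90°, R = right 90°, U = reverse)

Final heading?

Answer: Final heading: East

Derivation:
Start: East
  R (right (90° clockwise)) -> South
  R (right (90° clockwise)) -> West
  U (U-turn (180°)) -> East
  L (left (90° counter-clockwise)) -> North
  L (left (90° counter-clockwise)) -> West
  U (U-turn (180°)) -> East
Final: East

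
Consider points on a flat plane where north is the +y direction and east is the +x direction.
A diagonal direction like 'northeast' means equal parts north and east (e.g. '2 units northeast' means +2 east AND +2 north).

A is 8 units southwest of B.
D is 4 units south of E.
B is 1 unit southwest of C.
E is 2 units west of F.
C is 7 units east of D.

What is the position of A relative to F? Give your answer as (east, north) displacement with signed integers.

Answer: A is at (east=-4, north=-13) relative to F.

Derivation:
Place F at the origin (east=0, north=0).
  E is 2 units west of F: delta (east=-2, north=+0); E at (east=-2, north=0).
  D is 4 units south of E: delta (east=+0, north=-4); D at (east=-2, north=-4).
  C is 7 units east of D: delta (east=+7, north=+0); C at (east=5, north=-4).
  B is 1 unit southwest of C: delta (east=-1, north=-1); B at (east=4, north=-5).
  A is 8 units southwest of B: delta (east=-8, north=-8); A at (east=-4, north=-13).
Therefore A relative to F: (east=-4, north=-13).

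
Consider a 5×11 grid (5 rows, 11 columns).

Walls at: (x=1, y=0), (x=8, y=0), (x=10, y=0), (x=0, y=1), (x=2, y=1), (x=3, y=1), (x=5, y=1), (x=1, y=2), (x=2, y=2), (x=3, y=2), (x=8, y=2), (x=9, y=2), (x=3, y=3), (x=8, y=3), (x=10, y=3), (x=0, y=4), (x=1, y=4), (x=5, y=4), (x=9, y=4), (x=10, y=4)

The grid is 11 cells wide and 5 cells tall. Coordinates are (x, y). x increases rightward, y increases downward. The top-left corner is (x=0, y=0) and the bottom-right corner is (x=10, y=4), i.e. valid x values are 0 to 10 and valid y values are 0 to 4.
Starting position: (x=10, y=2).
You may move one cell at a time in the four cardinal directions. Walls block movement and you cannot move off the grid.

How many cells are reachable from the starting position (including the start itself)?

Answer: Reachable cells: 32

Derivation:
BFS flood-fill from (x=10, y=2):
  Distance 0: (x=10, y=2)
  Distance 1: (x=10, y=1)
  Distance 2: (x=9, y=1)
  Distance 3: (x=9, y=0), (x=8, y=1)
  Distance 4: (x=7, y=1)
  Distance 5: (x=7, y=0), (x=6, y=1), (x=7, y=2)
  Distance 6: (x=6, y=0), (x=6, y=2), (x=7, y=3)
  Distance 7: (x=5, y=0), (x=5, y=2), (x=6, y=3), (x=7, y=4)
  Distance 8: (x=4, y=0), (x=4, y=2), (x=5, y=3), (x=6, y=4), (x=8, y=4)
  Distance 9: (x=3, y=0), (x=4, y=1), (x=4, y=3)
  Distance 10: (x=2, y=0), (x=4, y=4)
  Distance 11: (x=3, y=4)
  Distance 12: (x=2, y=4)
  Distance 13: (x=2, y=3)
  Distance 14: (x=1, y=3)
  Distance 15: (x=0, y=3)
  Distance 16: (x=0, y=2)
Total reachable: 32 (grid has 35 open cells total)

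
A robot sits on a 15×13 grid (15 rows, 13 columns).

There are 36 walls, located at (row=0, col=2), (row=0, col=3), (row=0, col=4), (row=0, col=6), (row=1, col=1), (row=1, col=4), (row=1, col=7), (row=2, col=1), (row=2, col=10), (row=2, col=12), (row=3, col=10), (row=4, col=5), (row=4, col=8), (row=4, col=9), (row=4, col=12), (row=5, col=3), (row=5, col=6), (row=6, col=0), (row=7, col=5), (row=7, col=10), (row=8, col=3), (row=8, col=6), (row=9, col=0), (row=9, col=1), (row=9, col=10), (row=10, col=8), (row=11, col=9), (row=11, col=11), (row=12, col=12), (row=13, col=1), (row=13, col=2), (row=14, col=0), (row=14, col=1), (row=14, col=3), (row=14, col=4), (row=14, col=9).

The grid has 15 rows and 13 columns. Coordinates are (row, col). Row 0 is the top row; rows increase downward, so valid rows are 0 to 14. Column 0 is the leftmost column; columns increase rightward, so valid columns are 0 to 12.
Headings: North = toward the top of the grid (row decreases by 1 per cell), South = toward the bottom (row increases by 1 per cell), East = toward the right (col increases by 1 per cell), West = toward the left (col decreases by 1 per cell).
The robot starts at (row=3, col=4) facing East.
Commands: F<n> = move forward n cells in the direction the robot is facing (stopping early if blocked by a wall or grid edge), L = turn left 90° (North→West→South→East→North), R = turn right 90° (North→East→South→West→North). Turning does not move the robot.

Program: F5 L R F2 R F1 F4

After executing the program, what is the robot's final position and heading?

Answer: Final position: (row=3, col=9), facing South

Derivation:
Start: (row=3, col=4), facing East
  F5: move forward 5, now at (row=3, col=9)
  L: turn left, now facing North
  R: turn right, now facing East
  F2: move forward 0/2 (blocked), now at (row=3, col=9)
  R: turn right, now facing South
  F1: move forward 0/1 (blocked), now at (row=3, col=9)
  F4: move forward 0/4 (blocked), now at (row=3, col=9)
Final: (row=3, col=9), facing South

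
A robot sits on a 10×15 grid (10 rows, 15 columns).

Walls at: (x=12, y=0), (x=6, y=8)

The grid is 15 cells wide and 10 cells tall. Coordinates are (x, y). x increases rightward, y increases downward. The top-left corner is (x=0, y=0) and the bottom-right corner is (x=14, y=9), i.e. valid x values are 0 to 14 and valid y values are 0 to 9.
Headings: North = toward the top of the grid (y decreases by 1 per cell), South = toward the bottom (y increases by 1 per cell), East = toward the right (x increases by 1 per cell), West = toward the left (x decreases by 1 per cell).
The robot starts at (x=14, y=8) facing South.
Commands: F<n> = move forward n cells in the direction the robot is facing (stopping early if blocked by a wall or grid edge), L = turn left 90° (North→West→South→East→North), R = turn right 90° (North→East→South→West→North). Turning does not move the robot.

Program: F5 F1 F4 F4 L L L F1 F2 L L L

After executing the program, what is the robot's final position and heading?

Start: (x=14, y=8), facing South
  F5: move forward 1/5 (blocked), now at (x=14, y=9)
  F1: move forward 0/1 (blocked), now at (x=14, y=9)
  F4: move forward 0/4 (blocked), now at (x=14, y=9)
  F4: move forward 0/4 (blocked), now at (x=14, y=9)
  L: turn left, now facing East
  L: turn left, now facing North
  L: turn left, now facing West
  F1: move forward 1, now at (x=13, y=9)
  F2: move forward 2, now at (x=11, y=9)
  L: turn left, now facing South
  L: turn left, now facing East
  L: turn left, now facing North
Final: (x=11, y=9), facing North

Answer: Final position: (x=11, y=9), facing North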